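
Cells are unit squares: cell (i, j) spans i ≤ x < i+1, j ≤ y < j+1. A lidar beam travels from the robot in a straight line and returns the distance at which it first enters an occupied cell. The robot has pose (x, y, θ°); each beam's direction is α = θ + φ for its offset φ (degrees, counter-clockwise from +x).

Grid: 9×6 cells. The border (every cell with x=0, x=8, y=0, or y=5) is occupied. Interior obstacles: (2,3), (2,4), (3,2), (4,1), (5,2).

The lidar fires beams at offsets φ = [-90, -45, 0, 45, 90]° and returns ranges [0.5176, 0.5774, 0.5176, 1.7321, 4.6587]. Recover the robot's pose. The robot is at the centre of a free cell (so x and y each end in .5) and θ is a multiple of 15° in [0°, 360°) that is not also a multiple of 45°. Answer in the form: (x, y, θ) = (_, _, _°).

Candidates: 23 free-cell centres × 16 headings = 368 poses. Raycast each; keep the one whose scan matches to 4 dp.
  (3.5, 1.5, 105°): beam 4 = 2.8868 ≠ 1.7321 ✗
  (4.5, 4.5, 210°): beam 1 = 0.5774 ≠ 0.5176 ✗
  (6.5, 1.5, 15°): beam 2 = 1.0000 ≠ 0.5774 ✗
  (7.5, 4.5, 120°): beam 1 = 0.5774 ≠ 0.5176 ✗
  …
  (3.5, 3.5, 285°): r_1=0.5176, r_2=0.5774, r_3=0.5176, r_4=1.7321, r_5=4.6587 — all match ✓
Only this pose fits every beam.

(x, y, θ) = (3.5, 3.5, 285°)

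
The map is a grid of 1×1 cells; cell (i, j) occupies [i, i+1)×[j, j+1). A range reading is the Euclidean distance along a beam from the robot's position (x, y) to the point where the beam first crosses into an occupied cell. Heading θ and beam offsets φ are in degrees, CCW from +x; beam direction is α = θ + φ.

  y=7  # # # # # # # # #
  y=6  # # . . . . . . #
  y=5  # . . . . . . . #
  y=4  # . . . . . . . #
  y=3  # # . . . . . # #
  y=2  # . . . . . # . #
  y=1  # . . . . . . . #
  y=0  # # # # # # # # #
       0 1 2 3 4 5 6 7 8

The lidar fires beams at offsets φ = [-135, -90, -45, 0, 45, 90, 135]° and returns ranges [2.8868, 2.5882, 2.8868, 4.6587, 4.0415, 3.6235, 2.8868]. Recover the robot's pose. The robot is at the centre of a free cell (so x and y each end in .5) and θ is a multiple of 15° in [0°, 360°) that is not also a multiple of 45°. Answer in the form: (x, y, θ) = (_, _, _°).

(x, y, θ) = (3.5, 3.5, 15°)

The pose lattice has 38·16 = 608 candidates. Test each by forward raycasting.
  (6.5, 4.5, 60°): beam 1 = 1.5529 ≠ 2.8868 ✗
  (4.5, 3.5, 285°): beam 1 = 4.0415 ≠ 2.8868 ✗
  (3.5, 5.5, 60°): beam 1 = 4.6587 ≠ 2.8868 ✗
  (4.5, 6.5, 150°): beam 1 = 1.9319 ≠ 2.8868 ✗
  (1.5, 2.5, 330°): beam 1 = 0.5176 ≠ 2.8868 ✗
  …
  (3.5, 3.5, 15°): r_1=2.8868, r_2=2.5882, r_3=2.8868, r_4=4.6587, r_5=4.0415, r_6=3.6235, r_7=2.8868 — all match ✓
No second candidate reproduces the full scan.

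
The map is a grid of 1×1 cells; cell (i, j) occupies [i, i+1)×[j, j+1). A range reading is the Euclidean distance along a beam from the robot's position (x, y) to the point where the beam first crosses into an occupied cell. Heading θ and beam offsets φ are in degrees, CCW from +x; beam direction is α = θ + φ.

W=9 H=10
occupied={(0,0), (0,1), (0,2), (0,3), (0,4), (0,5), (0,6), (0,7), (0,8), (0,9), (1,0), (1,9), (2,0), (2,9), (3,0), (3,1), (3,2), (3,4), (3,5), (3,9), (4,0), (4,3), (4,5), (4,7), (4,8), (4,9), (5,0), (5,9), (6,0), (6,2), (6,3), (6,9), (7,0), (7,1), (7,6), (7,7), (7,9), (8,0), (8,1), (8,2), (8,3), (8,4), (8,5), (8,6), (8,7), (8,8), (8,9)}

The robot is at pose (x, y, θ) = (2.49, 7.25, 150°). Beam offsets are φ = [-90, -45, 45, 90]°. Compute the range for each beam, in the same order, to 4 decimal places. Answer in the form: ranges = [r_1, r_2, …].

ranges = [2.0207, 1.8117, 1.5426, 2.9800]

beam 1: φ=-90°, α=60°
  dir = (cos 60°, sin 60°) = (0.5000, 0.8660); from cell (2,7)
  next x-line at t=1.0200, next y-line at t=0.8660; Δt_x=2.0000, Δt_y=1.1547
    y: enter (2,8) at t=0.8660
    x: enter (3,8) at t=1.0200
    y: enter (3,9) at t=2.0207 ← occupied
  → r_1 = 2.0207
beam 2: φ=-45°, α=105°
  dir = (cos 105°, sin 105°) = (-0.2588, 0.9659); from cell (2,7)
  next x-line at t=1.8932, next y-line at t=0.7765; Δt_x=3.8637, Δt_y=1.0353
    y: enter (2,8) at t=0.7765
    y: enter (2,9) at t=1.8117 ← occupied
  → r_2 = 1.8117
beam 3: φ=45°, α=195°
  dir = (cos 195°, sin 195°) = (-0.9659, -0.2588); from cell (2,7)
  next x-line at t=0.5073, next y-line at t=0.9659; Δt_x=1.0353, Δt_y=3.8637
    x: enter (1,7) at t=0.5073
    y: enter (1,6) at t=0.9659
    x: enter (0,6) at t=1.5426 ← occupied
  → r_3 = 1.5426
beam 4: φ=90°, α=240°
  dir = (cos 240°, sin 240°) = (-0.5000, -0.8660); from cell (2,7)
  next x-line at t=0.9800, next y-line at t=0.2887; Δt_x=2.0000, Δt_y=1.1547
    y: enter (2,6) at t=0.2887
    x: enter (1,6) at t=0.9800
    y: enter (1,5) at t=1.4434
    y: enter (1,4) at t=2.5981
    x: enter (0,4) at t=2.9800 ← occupied
  → r_4 = 2.9800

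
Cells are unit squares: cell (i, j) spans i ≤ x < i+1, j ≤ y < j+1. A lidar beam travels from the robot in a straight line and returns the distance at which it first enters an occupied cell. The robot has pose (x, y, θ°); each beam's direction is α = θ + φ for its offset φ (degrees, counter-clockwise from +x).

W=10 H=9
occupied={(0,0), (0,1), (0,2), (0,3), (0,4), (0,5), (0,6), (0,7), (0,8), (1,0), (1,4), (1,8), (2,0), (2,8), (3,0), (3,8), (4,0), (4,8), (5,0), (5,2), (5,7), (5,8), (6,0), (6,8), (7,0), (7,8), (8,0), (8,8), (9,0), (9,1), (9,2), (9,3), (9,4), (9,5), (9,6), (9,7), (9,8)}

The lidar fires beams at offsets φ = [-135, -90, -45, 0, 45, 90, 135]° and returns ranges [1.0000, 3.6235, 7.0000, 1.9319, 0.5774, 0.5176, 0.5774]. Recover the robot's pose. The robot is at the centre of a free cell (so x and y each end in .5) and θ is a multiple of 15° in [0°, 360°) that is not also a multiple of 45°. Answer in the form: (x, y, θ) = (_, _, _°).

The pose lattice has 53·16 = 848 candidates. Test each by forward raycasting.
  (6.5, 4.5, 240°): beam 1 = 2.5882 ≠ 1.0000 ✗
  (8.5, 1.5, 75°): beam 1 = 0.5774 ≠ 1.0000 ✗
  (6.5, 6.5, 15°): beam 1 = 6.3509 ≠ 1.0000 ✗
  …
  (1.5, 1.5, 105°): r_1=1.0000, r_2=3.6235, r_3=7.0000, r_4=1.9319, r_5=0.5774, r_6=0.5176, r_7=0.5774 — all match ✓
No second candidate reproduces the full scan.

(x, y, θ) = (1.5, 1.5, 105°)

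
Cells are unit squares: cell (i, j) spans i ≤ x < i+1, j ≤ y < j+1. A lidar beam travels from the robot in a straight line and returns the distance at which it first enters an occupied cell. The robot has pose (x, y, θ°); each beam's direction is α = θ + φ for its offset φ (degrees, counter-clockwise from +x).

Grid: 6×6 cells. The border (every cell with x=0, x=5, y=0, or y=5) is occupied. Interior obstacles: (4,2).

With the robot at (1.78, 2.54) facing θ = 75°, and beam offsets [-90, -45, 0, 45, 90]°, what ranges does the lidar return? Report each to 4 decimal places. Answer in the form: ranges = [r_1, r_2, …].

ranges = [3.3336, 3.7181, 2.5468, 1.5600, 0.8075]

beam 1: φ=-90°, α=345°
  cosα=0.9659 sinα=-0.2588 | (1,2) | tMaxX 0.2278 tMaxY 2.0864 | tΔX 1.0353 tΔY 3.8637
    t=0.2278 [x] (2,2)
    t=1.2630 [x] (3,2)
    t=2.0864 [y] (3,1)
    t=2.2983 [x] (4,1)
    t=3.3336 [x] (5,1) — stop
  → r_1 = 3.3336
beam 2: φ=-45°, α=30°
  cosα=0.8660 sinα=0.5000 | (1,2) | tMaxX 0.2540 tMaxY 0.9200 | tΔX 1.1547 tΔY 2.0000
    t=0.2540 [x] (2,2)
    t=0.9200 [y] (2,3)
    t=1.4087 [x] (3,3)
    t=2.5634 [x] (4,3)
    t=2.9200 [y] (4,4)
    t=3.7181 [x] (5,4) — stop
  → r_2 = 3.7181
beam 3: φ=0°, α=75°
  cosα=0.2588 sinα=0.9659 | (1,2) | tMaxX 0.8500 tMaxY 0.4762 | tΔX 3.8637 tΔY 1.0353
    t=0.4762 [y] (1,3)
    t=0.8500 [x] (2,3)
    t=1.5115 [y] (2,4)
    t=2.5468 [y] (2,5) — stop
  → r_3 = 2.5468
beam 4: φ=45°, α=120°
  cosα=-0.5000 sinα=0.8660 | (1,2) | tMaxX 1.5600 tMaxY 0.5312 | tΔX 2.0000 tΔY 1.1547
    t=0.5312 [y] (1,3)
    t=1.5600 [x] (0,3) — stop
  → r_4 = 1.5600
beam 5: φ=90°, α=165°
  cosα=-0.9659 sinα=0.2588 | (1,2) | tMaxX 0.8075 tMaxY 1.7773 | tΔX 1.0353 tΔY 3.8637
    t=0.8075 [x] (0,2) — stop
  → r_5 = 0.8075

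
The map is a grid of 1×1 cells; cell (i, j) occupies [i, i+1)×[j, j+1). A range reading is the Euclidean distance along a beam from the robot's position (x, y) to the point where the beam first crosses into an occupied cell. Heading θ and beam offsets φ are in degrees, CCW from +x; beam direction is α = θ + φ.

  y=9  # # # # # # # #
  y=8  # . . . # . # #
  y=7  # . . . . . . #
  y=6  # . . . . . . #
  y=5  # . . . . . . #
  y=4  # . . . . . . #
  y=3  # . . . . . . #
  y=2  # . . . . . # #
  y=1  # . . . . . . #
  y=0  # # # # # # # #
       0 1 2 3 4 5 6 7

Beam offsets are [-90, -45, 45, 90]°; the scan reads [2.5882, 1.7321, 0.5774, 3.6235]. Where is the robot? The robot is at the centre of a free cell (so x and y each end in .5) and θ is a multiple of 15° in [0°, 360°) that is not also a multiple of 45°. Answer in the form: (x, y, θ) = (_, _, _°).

(x, y, θ) = (4.5, 7.5, 75°)

Enumerate (i+0.5, j+0.5, θ) over the 45 free cells and 16 admissible headings. For each, cast all 4 beams and compare to the given ranges.
  (3.5, 7.5, 345°): beam 1 = 6.7293 ≠ 2.5882 ✗
  (4.5, 4.5, 330°): beam 1 = 4.0415 ≠ 2.5882 ✗
  (5.5, 4.5, 120°): beam 1 = 1.7321 ≠ 2.5882 ✗
  (2.5, 5.5, 75°): beam 1 = 4.6587 ≠ 2.5882 ✗
  …
  (4.5, 7.5, 75°): r_1=2.5882, r_2=1.7321, r_3=0.5774, r_4=3.6235 — all match ✓
No second candidate reproduces the full scan.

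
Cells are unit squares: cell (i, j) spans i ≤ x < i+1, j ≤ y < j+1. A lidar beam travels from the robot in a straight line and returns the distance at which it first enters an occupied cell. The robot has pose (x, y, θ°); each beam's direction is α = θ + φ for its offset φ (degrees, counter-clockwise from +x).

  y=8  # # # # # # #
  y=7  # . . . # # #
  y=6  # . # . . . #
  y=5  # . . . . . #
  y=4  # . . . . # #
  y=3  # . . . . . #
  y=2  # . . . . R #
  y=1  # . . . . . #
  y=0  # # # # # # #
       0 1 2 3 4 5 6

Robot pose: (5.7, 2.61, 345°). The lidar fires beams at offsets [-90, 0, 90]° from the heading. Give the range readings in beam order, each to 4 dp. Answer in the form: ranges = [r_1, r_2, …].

ranges = [1.6668, 0.3106, 1.1591]

beam 1: φ=-90°, α=255°
  cosα=-0.2588 sinα=-0.9659 | (5,2) | tMaxX 2.7046 tMaxY 0.6315 | tΔX 3.8637 tΔY 1.0353
    t=0.6315 [y] (5,1)
    t=1.6668 [y] (5,0) — stop
  → r_1 = 1.6668
beam 2: φ=0°, α=345°
  cosα=0.9659 sinα=-0.2588 | (5,2) | tMaxX 0.3106 tMaxY 2.3569 | tΔX 1.0353 tΔY 3.8637
    t=0.3106 [x] (6,2) — stop
  → r_2 = 0.3106
beam 3: φ=90°, α=75°
  cosα=0.2588 sinα=0.9659 | (5,2) | tMaxX 1.1591 tMaxY 0.4038 | tΔX 3.8637 tΔY 1.0353
    t=0.4038 [y] (5,3)
    t=1.1591 [x] (6,3) — stop
  → r_3 = 1.1591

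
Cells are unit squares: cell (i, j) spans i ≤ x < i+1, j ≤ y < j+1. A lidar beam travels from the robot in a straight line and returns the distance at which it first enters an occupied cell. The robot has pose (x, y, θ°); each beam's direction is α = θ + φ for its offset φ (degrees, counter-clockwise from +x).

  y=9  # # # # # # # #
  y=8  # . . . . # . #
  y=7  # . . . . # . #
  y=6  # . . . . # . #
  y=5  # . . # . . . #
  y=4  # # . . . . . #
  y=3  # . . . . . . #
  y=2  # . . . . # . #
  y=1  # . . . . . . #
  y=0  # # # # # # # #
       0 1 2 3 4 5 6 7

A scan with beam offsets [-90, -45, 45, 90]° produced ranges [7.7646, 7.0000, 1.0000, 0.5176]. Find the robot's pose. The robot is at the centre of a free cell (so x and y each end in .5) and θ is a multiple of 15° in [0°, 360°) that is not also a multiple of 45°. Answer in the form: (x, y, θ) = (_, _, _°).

Candidates: 42 free-cell centres × 16 headings = 672 poses. Raycast each; keep the one whose scan matches to 4 dp.
  (6.5, 4.5, 150°): beam 1 = 1.0000 ≠ 7.7646 ✗
  (2.5, 4.5, 195°): beam 1 = 4.6587 ≠ 7.7646 ✗
  (6.5, 8.5, 165°): beam 1 = 0.5176 ≠ 7.7646 ✗
  (4.5, 8.5, 165°): beam 1 = 0.5176 ≠ 7.7646 ✗
  (1.5, 3.5, 285°): beam 1 = 0.5176 ≠ 7.7646 ✗
  …
  (3.5, 8.5, 345°): r_1=7.7646, r_2=7.0000, r_3=1.0000, r_4=0.5176 — all match ✓
Unique over the lattice → pose = (3.5, 8.5, 345°).

(x, y, θ) = (3.5, 8.5, 345°)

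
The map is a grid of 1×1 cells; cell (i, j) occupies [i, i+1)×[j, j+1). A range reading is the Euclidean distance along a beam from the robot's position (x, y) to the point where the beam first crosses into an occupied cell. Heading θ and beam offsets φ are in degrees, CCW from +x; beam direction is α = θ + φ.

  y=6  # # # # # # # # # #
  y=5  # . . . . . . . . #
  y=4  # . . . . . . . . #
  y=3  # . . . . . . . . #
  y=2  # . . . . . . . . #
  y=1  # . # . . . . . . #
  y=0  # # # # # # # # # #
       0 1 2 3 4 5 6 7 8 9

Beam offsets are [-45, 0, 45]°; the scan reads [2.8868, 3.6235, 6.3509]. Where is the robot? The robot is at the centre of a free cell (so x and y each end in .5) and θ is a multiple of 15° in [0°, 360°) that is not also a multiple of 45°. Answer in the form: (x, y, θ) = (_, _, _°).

Enumerate (i+0.5, j+0.5, θ) over the 39 free cells and 16 admissible headings. For each, cast all 3 beams and compare to the given ranges.
  (4.5, 1.5, 330°): beam 1 = 0.5176 ≠ 2.8868 ✗
  (1.5, 4.5, 330°): beam 1 = 2.5882 ≠ 2.8868 ✗
  (6.5, 3.5, 120°): beam 1 = 2.5882 ≠ 2.8868 ✗
  (3.5, 2.5, 75°): beam 1 = 6.3509 ≠ 2.8868 ✗
  …
  (3.5, 4.5, 285°): r_1=2.8868, r_2=3.6235, r_3=6.3509 — all match ✓
No second candidate reproduces the full scan.

(x, y, θ) = (3.5, 4.5, 285°)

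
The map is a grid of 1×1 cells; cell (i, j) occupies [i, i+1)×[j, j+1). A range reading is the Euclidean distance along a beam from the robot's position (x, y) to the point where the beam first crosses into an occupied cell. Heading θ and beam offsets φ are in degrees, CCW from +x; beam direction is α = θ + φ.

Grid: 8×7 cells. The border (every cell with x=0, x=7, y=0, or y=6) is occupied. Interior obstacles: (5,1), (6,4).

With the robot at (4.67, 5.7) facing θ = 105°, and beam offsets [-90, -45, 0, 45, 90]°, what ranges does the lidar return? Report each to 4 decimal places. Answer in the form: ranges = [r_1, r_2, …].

beam 1: φ=-90°, α=15°
  direction (0.9659, 0.2588); cell (4,5); t to first gridline: x 0.3416, y 1.1591 (then +1.0353 / +3.8637)
    (5,5) via x @ 0.3416
    (5,6) via y @ 1.1591  # hit
  → r_1 = 1.1591
beam 2: φ=-45°, α=60°
  direction (0.5000, 0.8660); cell (4,5); t to first gridline: x 0.6600, y 0.3464 (then +2.0000 / +1.1547)
    (4,6) via y @ 0.3464  # hit
  → r_2 = 0.3464
beam 3: φ=0°, α=105°
  direction (-0.2588, 0.9659); cell (4,5); t to first gridline: x 2.5887, y 0.3106 (then +3.8637 / +1.0353)
    (4,6) via y @ 0.3106  # hit
  → r_3 = 0.3106
beam 4: φ=45°, α=150°
  direction (-0.8660, 0.5000); cell (4,5); t to first gridline: x 0.7736, y 0.6000 (then +1.1547 / +2.0000)
    (4,6) via y @ 0.6000  # hit
  → r_4 = 0.6000
beam 5: φ=90°, α=195°
  direction (-0.9659, -0.2588); cell (4,5); t to first gridline: x 0.6936, y 2.7046 (then +1.0353 / +3.8637)
    (3,5) via x @ 0.6936
    (2,5) via x @ 1.7289
    (2,4) via y @ 2.7046
    (1,4) via x @ 2.7642
    (0,4) via x @ 3.7995  # hit
  → r_5 = 3.7995

ranges = [1.1591, 0.3464, 0.3106, 0.6000, 3.7995]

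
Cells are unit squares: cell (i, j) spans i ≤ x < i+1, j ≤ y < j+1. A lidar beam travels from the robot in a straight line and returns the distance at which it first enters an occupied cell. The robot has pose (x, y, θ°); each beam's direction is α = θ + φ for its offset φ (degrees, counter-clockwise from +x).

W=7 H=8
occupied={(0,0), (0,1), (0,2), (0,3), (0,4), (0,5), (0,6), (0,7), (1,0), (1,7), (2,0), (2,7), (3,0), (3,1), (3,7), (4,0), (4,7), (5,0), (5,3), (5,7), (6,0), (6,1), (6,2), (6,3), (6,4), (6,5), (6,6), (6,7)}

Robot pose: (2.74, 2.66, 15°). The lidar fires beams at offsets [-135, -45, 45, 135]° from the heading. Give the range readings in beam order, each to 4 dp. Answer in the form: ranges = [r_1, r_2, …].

beam 1: φ=-135°, α=240°
  direction (-0.5000, -0.8660); cell (2,2); t to first gridline: x 1.4800, y 0.7621 (then +2.0000 / +1.1547)
    (2,1) via y @ 0.7621
    (1,1) via x @ 1.4800
    (1,0) via y @ 1.9168  # hit
  → r_1 = 1.9168
beam 2: φ=-45°, α=330°
  direction (0.8660, -0.5000); cell (2,2); t to first gridline: x 0.3002, y 1.3200 (then +1.1547 / +2.0000)
    (3,2) via x @ 0.3002
    (3,1) via y @ 1.3200  # hit
  → r_2 = 1.3200
beam 3: φ=45°, α=60°
  direction (0.5000, 0.8660); cell (2,2); t to first gridline: x 0.5200, y 0.3926 (then +2.0000 / +1.1547)
    (2,3) via y @ 0.3926
    (3,3) via x @ 0.5200
    (3,4) via y @ 1.5473
    (4,4) via x @ 2.5200
    (4,5) via y @ 2.7020
    (4,6) via y @ 3.8567
    (5,6) via x @ 4.5200
    (5,7) via y @ 5.0114  # hit
  → r_3 = 5.0114
beam 4: φ=135°, α=150°
  direction (-0.8660, 0.5000); cell (2,2); t to first gridline: x 0.8545, y 0.6800 (then +1.1547 / +2.0000)
    (2,3) via y @ 0.6800
    (1,3) via x @ 0.8545
    (0,3) via x @ 2.0092  # hit
  → r_4 = 2.0092

ranges = [1.9168, 1.3200, 5.0114, 2.0092]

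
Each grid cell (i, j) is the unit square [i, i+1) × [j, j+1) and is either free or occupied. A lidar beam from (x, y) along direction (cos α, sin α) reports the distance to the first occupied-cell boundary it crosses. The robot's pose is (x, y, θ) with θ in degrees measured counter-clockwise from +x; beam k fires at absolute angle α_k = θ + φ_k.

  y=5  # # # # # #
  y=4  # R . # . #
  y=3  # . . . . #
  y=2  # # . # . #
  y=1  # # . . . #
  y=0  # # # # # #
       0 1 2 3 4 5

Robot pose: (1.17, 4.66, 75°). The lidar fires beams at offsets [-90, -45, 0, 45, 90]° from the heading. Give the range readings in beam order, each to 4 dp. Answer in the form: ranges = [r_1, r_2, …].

ranges = [1.8946, 0.6800, 0.3520, 0.3400, 0.1760]

beam 1: φ=-90°, α=345°
  dir = (cos 345°, sin 345°) = (0.9659, -0.2588); from cell (1,4)
  next x-line at t=0.8593, next y-line at t=2.5500; Δt_x=1.0353, Δt_y=3.8637
    x: enter (2,4) at t=0.8593
    x: enter (3,4) at t=1.8946 ← occupied
  → r_1 = 1.8946
beam 2: φ=-45°, α=30°
  dir = (cos 30°, sin 30°) = (0.8660, 0.5000); from cell (1,4)
  next x-line at t=0.9584, next y-line at t=0.6800; Δt_x=1.1547, Δt_y=2.0000
    y: enter (1,5) at t=0.6800 ← occupied
  → r_2 = 0.6800
beam 3: φ=0°, α=75°
  dir = (cos 75°, sin 75°) = (0.2588, 0.9659); from cell (1,4)
  next x-line at t=3.2069, next y-line at t=0.3520; Δt_x=3.8637, Δt_y=1.0353
    y: enter (1,5) at t=0.3520 ← occupied
  → r_3 = 0.3520
beam 4: φ=45°, α=120°
  dir = (cos 120°, sin 120°) = (-0.5000, 0.8660); from cell (1,4)
  next x-line at t=0.3400, next y-line at t=0.3926; Δt_x=2.0000, Δt_y=1.1547
    x: enter (0,4) at t=0.3400 ← occupied
  → r_4 = 0.3400
beam 5: φ=90°, α=165°
  dir = (cos 165°, sin 165°) = (-0.9659, 0.2588); from cell (1,4)
  next x-line at t=0.1760, next y-line at t=1.3137; Δt_x=1.0353, Δt_y=3.8637
    x: enter (0,4) at t=0.1760 ← occupied
  → r_5 = 0.1760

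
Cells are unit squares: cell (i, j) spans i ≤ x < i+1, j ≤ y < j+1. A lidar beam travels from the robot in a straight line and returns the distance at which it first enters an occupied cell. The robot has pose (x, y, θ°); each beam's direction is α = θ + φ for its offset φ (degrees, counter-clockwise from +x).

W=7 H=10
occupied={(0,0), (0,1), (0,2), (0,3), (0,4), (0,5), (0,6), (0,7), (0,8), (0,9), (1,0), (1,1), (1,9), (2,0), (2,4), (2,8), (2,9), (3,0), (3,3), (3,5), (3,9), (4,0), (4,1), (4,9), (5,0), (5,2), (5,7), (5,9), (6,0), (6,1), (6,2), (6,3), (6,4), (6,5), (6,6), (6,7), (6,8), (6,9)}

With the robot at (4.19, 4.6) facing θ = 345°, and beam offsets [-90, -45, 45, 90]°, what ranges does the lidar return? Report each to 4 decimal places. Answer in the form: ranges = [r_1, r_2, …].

beam 1: φ=-90°, α=255°
  direction (-0.2588, -0.9659); cell (4,4); t to first gridline: x 0.7341, y 0.6212 (then +3.8637 / +1.0353)
    (4,3) via y @ 0.6212
    (3,3) via x @ 0.7341  # hit
  → r_1 = 0.7341
beam 2: φ=-45°, α=300°
  direction (0.5000, -0.8660); cell (4,4); t to first gridline: x 1.6200, y 0.6928 (then +2.0000 / +1.1547)
    (4,3) via y @ 0.6928
    (5,3) via x @ 1.6200
    (5,2) via y @ 1.8475  # hit
  → r_2 = 1.8475
beam 3: φ=45°, α=30°
  direction (0.8660, 0.5000); cell (4,4); t to first gridline: x 0.9353, y 0.8000 (then +1.1547 / +2.0000)
    (4,5) via y @ 0.8000
    (5,5) via x @ 0.9353
    (6,5) via x @ 2.0900  # hit
  → r_3 = 2.0900
beam 4: φ=90°, α=75°
  direction (0.2588, 0.9659); cell (4,4); t to first gridline: x 3.1296, y 0.4141 (then +3.8637 / +1.0353)
    (4,5) via y @ 0.4141
    (4,6) via y @ 1.4494
    (4,7) via y @ 2.4847
    (5,7) via x @ 3.1296  # hit
  → r_4 = 3.1296

ranges = [0.7341, 1.8475, 2.0900, 3.1296]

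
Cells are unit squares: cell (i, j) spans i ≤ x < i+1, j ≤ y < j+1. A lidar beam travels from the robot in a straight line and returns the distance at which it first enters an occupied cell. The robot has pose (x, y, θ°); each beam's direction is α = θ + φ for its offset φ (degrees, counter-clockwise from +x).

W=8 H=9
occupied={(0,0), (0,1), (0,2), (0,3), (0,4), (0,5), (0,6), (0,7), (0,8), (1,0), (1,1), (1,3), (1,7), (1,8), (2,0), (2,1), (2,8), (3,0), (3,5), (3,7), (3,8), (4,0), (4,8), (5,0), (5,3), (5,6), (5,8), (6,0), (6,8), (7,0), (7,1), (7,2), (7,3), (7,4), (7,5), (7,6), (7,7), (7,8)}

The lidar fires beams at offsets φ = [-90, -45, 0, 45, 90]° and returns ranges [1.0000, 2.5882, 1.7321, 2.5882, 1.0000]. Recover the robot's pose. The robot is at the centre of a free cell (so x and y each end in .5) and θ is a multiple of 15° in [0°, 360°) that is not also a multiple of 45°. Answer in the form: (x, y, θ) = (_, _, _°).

Enumerate (i+0.5, j+0.5, θ) over the 34 free cells and 16 admissible headings. For each, cast all 5 beams and compare to the given ranges.
  (4.5, 5.5, 120°): beam 4 = 0.5176 ≠ 2.5882 ✗
  (5.5, 4.5, 120°): beam 1 = 1.7321 ≠ 1.0000 ✗
  (1.5, 6.5, 210°): beam 1 = 0.5774 ≠ 1.0000 ✗
  (5.5, 1.5, 120°): beam 1 = 1.7321 ≠ 1.0000 ✗
  …
  (4.5, 4.5, 60°): r_1=1.0000, r_2=2.5882, r_3=1.7321, r_4=2.5882, r_5=1.0000 — all match ✓
Unique over the lattice → pose = (4.5, 4.5, 60°).

(x, y, θ) = (4.5, 4.5, 60°)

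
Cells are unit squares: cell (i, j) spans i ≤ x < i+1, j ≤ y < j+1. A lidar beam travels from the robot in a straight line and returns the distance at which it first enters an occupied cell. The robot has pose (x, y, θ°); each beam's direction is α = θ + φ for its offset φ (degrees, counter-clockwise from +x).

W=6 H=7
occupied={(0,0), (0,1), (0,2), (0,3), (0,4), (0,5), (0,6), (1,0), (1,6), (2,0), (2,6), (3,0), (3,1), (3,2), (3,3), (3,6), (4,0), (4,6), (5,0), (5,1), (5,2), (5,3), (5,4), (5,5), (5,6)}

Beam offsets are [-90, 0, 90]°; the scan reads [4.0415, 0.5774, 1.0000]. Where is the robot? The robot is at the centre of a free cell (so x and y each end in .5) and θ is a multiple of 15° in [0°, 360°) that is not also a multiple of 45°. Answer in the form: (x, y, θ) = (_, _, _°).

The pose lattice has 17·16 = 272 candidates. Test each by forward raycasting.
  (1.5, 3.5, 285°): beam 1 = 0.5176 ≠ 4.0415 ✗
  (2.5, 5.5, 75°): beam 1 = 2.5882 ≠ 4.0415 ✗
  (2.5, 3.5, 105°): beam 1 = 0.5176 ≠ 4.0415 ✗
  (1.5, 4.5, 165°): beam 1 = 1.5529 ≠ 4.0415 ✗
  …
  (1.5, 2.5, 150°): r_1=4.0415, r_2=0.5774, r_3=1.0000 — all match ✓
Only this pose fits every beam.

(x, y, θ) = (1.5, 2.5, 150°)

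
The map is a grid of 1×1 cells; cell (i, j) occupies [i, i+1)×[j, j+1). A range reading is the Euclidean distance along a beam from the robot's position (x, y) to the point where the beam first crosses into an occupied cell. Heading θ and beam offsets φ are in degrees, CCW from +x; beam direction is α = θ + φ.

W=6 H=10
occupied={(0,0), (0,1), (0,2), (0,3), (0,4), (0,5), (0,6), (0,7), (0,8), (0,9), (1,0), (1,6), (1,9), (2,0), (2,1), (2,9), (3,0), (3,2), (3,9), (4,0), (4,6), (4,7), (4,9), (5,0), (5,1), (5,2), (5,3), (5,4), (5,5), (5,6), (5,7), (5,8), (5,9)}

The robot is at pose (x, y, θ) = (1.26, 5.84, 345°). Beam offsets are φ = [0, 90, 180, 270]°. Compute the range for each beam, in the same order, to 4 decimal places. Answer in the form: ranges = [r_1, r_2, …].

ranges = [3.8719, 0.1656, 0.2692, 1.0046]

beam 1: φ=0°, α=345°
  direction (0.9659, -0.2588); cell (1,5); t to first gridline: x 0.7661, y 3.2455 (then +1.0353 / +3.8637)
    (2,5) via x @ 0.7661
    (3,5) via x @ 1.8014
    (4,5) via x @ 2.8367
    (4,4) via y @ 3.2455
    (5,4) via x @ 3.8719  # hit
  → r_1 = 3.8719
beam 2: φ=90°, α=75°
  direction (0.2588, 0.9659); cell (1,5); t to first gridline: x 2.8591, y 0.1656 (then +3.8637 / +1.0353)
    (1,6) via y @ 0.1656  # hit
  → r_2 = 0.1656
beam 3: φ=180°, α=165°
  direction (-0.9659, 0.2588); cell (1,5); t to first gridline: x 0.2692, y 0.6182 (then +1.0353 / +3.8637)
    (0,5) via x @ 0.2692  # hit
  → r_3 = 0.2692
beam 4: φ=270°, α=255°
  direction (-0.2588, -0.9659); cell (1,5); t to first gridline: x 1.0046, y 0.8696 (then +3.8637 / +1.0353)
    (1,4) via y @ 0.8696
    (0,4) via x @ 1.0046  # hit
  → r_4 = 1.0046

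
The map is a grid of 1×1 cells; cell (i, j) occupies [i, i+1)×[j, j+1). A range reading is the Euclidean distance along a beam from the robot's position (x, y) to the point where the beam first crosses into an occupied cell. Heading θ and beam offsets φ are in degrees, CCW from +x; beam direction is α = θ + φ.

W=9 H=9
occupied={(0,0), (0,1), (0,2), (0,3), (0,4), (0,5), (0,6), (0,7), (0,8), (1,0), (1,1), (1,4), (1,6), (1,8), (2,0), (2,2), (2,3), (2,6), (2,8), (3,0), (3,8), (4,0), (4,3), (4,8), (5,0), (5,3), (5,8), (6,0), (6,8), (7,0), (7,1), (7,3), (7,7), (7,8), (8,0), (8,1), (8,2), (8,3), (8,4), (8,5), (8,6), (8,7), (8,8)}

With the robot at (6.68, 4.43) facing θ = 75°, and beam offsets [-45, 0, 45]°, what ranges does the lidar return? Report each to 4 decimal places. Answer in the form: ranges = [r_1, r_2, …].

ranges = [1.5242, 2.6607, 4.1223]

beam 1: φ=-45°, α=30°
  dir = (cos 30°, sin 30°) = (0.8660, 0.5000); from cell (6,4)
  next x-line at t=0.3695, next y-line at t=1.1400; Δt_x=1.1547, Δt_y=2.0000
    x: enter (7,4) at t=0.3695
    y: enter (7,5) at t=1.1400
    x: enter (8,5) at t=1.5242 ← occupied
  → r_1 = 1.5242
beam 2: φ=0°, α=75°
  dir = (cos 75°, sin 75°) = (0.2588, 0.9659); from cell (6,4)
  next x-line at t=1.2364, next y-line at t=0.5901; Δt_x=3.8637, Δt_y=1.0353
    y: enter (6,5) at t=0.5901
    x: enter (7,5) at t=1.2364
    y: enter (7,6) at t=1.6254
    y: enter (7,7) at t=2.6607 ← occupied
  → r_2 = 2.6607
beam 3: φ=45°, α=120°
  dir = (cos 120°, sin 120°) = (-0.5000, 0.8660); from cell (6,4)
  next x-line at t=1.3600, next y-line at t=0.6582; Δt_x=2.0000, Δt_y=1.1547
    y: enter (6,5) at t=0.6582
    x: enter (5,5) at t=1.3600
    y: enter (5,6) at t=1.8129
    y: enter (5,7) at t=2.9676
    x: enter (4,7) at t=3.3600
    y: enter (4,8) at t=4.1223 ← occupied
  → r_3 = 4.1223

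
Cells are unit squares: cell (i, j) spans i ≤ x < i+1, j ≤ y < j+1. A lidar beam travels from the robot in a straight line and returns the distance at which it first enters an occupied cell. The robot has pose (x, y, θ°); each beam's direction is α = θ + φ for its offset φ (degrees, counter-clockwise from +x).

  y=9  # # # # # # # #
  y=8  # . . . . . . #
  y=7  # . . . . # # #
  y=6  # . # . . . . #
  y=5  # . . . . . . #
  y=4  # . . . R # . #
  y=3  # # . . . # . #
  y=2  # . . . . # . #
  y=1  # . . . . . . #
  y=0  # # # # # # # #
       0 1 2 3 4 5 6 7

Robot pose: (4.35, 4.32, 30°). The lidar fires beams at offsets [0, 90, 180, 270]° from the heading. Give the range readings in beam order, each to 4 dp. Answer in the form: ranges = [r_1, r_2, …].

ranges = [0.7506, 2.7000, 3.8682, 1.3000]

beam 1: φ=0°, α=30°
  cosα=0.8660 sinα=0.5000 | (4,4) | tMaxX 0.7506 tMaxY 1.3600 | tΔX 1.1547 tΔY 2.0000
    t=0.7506 [x] (5,4) — stop
  → r_1 = 0.7506
beam 2: φ=90°, α=120°
  cosα=-0.5000 sinα=0.8660 | (4,4) | tMaxX 0.7000 tMaxY 0.7852 | tΔX 2.0000 tΔY 1.1547
    t=0.7000 [x] (3,4)
    t=0.7852 [y] (3,5)
    t=1.9399 [y] (3,6)
    t=2.7000 [x] (2,6) — stop
  → r_2 = 2.7000
beam 3: φ=180°, α=210°
  cosα=-0.8660 sinα=-0.5000 | (4,4) | tMaxX 0.4041 tMaxY 0.6400 | tΔX 1.1547 tΔY 2.0000
    t=0.4041 [x] (3,4)
    t=0.6400 [y] (3,3)
    t=1.5588 [x] (2,3)
    t=2.6400 [y] (2,2)
    t=2.7135 [x] (1,2)
    t=3.8682 [x] (0,2) — stop
  → r_3 = 3.8682
beam 4: φ=270°, α=300°
  cosα=0.5000 sinα=-0.8660 | (4,4) | tMaxX 1.3000 tMaxY 0.3695 | tΔX 2.0000 tΔY 1.1547
    t=0.3695 [y] (4,3)
    t=1.3000 [x] (5,3) — stop
  → r_4 = 1.3000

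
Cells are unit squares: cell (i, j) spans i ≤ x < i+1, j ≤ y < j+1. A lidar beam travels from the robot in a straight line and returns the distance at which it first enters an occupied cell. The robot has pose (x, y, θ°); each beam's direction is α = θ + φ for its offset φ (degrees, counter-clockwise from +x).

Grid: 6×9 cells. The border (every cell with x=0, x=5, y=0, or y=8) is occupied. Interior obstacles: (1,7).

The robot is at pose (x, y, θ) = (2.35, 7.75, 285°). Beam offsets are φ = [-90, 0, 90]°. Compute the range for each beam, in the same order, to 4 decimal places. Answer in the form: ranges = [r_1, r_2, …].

beam 1: φ=-90°, α=195°
  cosα=-0.9659 sinα=-0.2588 | (2,7) | tMaxX 0.3623 tMaxY 2.8978 | tΔX 1.0353 tΔY 3.8637
    t=0.3623 [x] (1,7) — stop
  → r_1 = 0.3623
beam 2: φ=0°, α=285°
  cosα=0.2588 sinα=-0.9659 | (2,7) | tMaxX 2.5114 tMaxY 0.7765 | tΔX 3.8637 tΔY 1.0353
    t=0.7765 [y] (2,6)
    t=1.8117 [y] (2,5)
    t=2.5114 [x] (3,5)
    t=2.8470 [y] (3,4)
    t=3.8823 [y] (3,3)
    t=4.9176 [y] (3,2)
    t=5.9528 [y] (3,1)
    t=6.3751 [x] (4,1)
    t=6.9881 [y] (4,0) — stop
  → r_2 = 6.9881
beam 3: φ=90°, α=15°
  cosα=0.9659 sinα=0.2588 | (2,7) | tMaxX 0.6729 tMaxY 0.9659 | tΔX 1.0353 tΔY 3.8637
    t=0.6729 [x] (3,7)
    t=0.9659 [y] (3,8) — stop
  → r_3 = 0.9659

ranges = [0.3623, 6.9881, 0.9659]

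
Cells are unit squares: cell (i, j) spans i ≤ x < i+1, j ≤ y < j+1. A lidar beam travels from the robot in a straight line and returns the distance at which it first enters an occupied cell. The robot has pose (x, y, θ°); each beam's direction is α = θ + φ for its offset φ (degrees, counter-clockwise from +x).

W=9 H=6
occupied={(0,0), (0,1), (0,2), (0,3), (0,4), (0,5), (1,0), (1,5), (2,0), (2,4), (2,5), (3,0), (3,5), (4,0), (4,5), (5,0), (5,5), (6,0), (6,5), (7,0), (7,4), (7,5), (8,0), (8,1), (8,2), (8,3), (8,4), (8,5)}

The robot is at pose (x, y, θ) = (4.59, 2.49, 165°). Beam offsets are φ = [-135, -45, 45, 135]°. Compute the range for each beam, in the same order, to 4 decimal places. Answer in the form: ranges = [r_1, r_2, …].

ranges = [3.0200, 2.8983, 2.9800, 1.7205]

beam 1: φ=-135°, α=30°
  cosα=0.8660 sinα=0.5000 | (4,2) | tMaxX 0.4734 tMaxY 1.0200 | tΔX 1.1547 tΔY 2.0000
    t=0.4734 [x] (5,2)
    t=1.0200 [y] (5,3)
    t=1.6281 [x] (6,3)
    t=2.7828 [x] (7,3)
    t=3.0200 [y] (7,4) — stop
  → r_1 = 3.0200
beam 2: φ=-45°, α=120°
  cosα=-0.5000 sinα=0.8660 | (4,2) | tMaxX 1.1800 tMaxY 0.5889 | tΔX 2.0000 tΔY 1.1547
    t=0.5889 [y] (4,3)
    t=1.1800 [x] (3,3)
    t=1.7436 [y] (3,4)
    t=2.8983 [y] (3,5) — stop
  → r_2 = 2.8983
beam 3: φ=45°, α=210°
  cosα=-0.8660 sinα=-0.5000 | (4,2) | tMaxX 0.6813 tMaxY 0.9800 | tΔX 1.1547 tΔY 2.0000
    t=0.6813 [x] (3,2)
    t=0.9800 [y] (3,1)
    t=1.8360 [x] (2,1)
    t=2.9800 [y] (2,0) — stop
  → r_3 = 2.9800
beam 4: φ=135°, α=300°
  cosα=0.5000 sinα=-0.8660 | (4,2) | tMaxX 0.8200 tMaxY 0.5658 | tΔX 2.0000 tΔY 1.1547
    t=0.5658 [y] (4,1)
    t=0.8200 [x] (5,1)
    t=1.7205 [y] (5,0) — stop
  → r_4 = 1.7205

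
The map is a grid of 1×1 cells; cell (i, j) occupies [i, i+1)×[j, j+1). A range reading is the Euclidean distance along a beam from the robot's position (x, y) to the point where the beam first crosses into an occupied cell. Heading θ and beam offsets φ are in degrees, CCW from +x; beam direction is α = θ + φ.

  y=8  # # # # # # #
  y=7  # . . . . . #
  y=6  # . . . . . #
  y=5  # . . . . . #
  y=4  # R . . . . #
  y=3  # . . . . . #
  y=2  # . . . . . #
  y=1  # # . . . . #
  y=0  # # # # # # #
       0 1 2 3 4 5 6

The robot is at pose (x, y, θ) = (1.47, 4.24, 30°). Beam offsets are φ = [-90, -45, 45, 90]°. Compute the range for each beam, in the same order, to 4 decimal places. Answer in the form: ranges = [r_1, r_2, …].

ranges = [3.7412, 4.6898, 3.8926, 0.9400]

beam 1: φ=-90°, α=300°
  dir = (cos 300°, sin 300°) = (0.5000, -0.8660); from cell (1,4)
  next x-line at t=1.0600, next y-line at t=0.2771; Δt_x=2.0000, Δt_y=1.1547
    y: enter (1,3) at t=0.2771
    x: enter (2,3) at t=1.0600
    y: enter (2,2) at t=1.4318
    y: enter (2,1) at t=2.5865
    x: enter (3,1) at t=3.0600
    y: enter (3,0) at t=3.7412 ← occupied
  → r_1 = 3.7412
beam 2: φ=-45°, α=345°
  dir = (cos 345°, sin 345°) = (0.9659, -0.2588); from cell (1,4)
  next x-line at t=0.5487, next y-line at t=0.9273; Δt_x=1.0353, Δt_y=3.8637
    x: enter (2,4) at t=0.5487
    y: enter (2,3) at t=0.9273
    x: enter (3,3) at t=1.5840
    x: enter (4,3) at t=2.6192
    x: enter (5,3) at t=3.6545
    x: enter (6,3) at t=4.6898 ← occupied
  → r_2 = 4.6898
beam 3: φ=45°, α=75°
  dir = (cos 75°, sin 75°) = (0.2588, 0.9659); from cell (1,4)
  next x-line at t=2.0478, next y-line at t=0.7868; Δt_x=3.8637, Δt_y=1.0353
    y: enter (1,5) at t=0.7868
    y: enter (1,6) at t=1.8221
    x: enter (2,6) at t=2.0478
    y: enter (2,7) at t=2.8574
    y: enter (2,8) at t=3.8926 ← occupied
  → r_3 = 3.8926
beam 4: φ=90°, α=120°
  dir = (cos 120°, sin 120°) = (-0.5000, 0.8660); from cell (1,4)
  next x-line at t=0.9400, next y-line at t=0.8776; Δt_x=2.0000, Δt_y=1.1547
    y: enter (1,5) at t=0.8776
    x: enter (0,5) at t=0.9400 ← occupied
  → r_4 = 0.9400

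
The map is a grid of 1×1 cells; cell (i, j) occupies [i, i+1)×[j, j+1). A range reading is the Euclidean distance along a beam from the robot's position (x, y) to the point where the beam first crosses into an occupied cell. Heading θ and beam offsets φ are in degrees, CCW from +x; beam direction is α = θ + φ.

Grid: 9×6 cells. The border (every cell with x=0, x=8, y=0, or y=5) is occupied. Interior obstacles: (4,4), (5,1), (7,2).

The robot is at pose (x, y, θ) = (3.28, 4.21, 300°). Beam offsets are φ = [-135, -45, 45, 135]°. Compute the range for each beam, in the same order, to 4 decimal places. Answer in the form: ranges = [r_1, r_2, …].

beam 1: φ=-135°, α=165°
  dir = (cos 165°, sin 165°) = (-0.9659, 0.2588); from cell (3,4)
  next x-line at t=0.2899, next y-line at t=3.0523; Δt_x=1.0353, Δt_y=3.8637
    x: enter (2,4) at t=0.2899
    x: enter (1,4) at t=1.3252
    x: enter (0,4) at t=2.3604 ← occupied
  → r_1 = 2.3604
beam 2: φ=-45°, α=255°
  dir = (cos 255°, sin 255°) = (-0.2588, -0.9659); from cell (3,4)
  next x-line at t=1.0818, next y-line at t=0.2174; Δt_x=3.8637, Δt_y=1.0353
    y: enter (3,3) at t=0.2174
    x: enter (2,3) at t=1.0818
    y: enter (2,2) at t=1.2527
    y: enter (2,1) at t=2.2880
    y: enter (2,0) at t=3.3232 ← occupied
  → r_2 = 3.3232
beam 3: φ=45°, α=345°
  dir = (cos 345°, sin 345°) = (0.9659, -0.2588); from cell (3,4)
  next x-line at t=0.7454, next y-line at t=0.8114; Δt_x=1.0353, Δt_y=3.8637
    x: enter (4,4) at t=0.7454 ← occupied
  → r_3 = 0.7454
beam 4: φ=135°, α=75°
  dir = (cos 75°, sin 75°) = (0.2588, 0.9659); from cell (3,4)
  next x-line at t=2.7819, next y-line at t=0.8179; Δt_x=3.8637, Δt_y=1.0353
    y: enter (3,5) at t=0.8179 ← occupied
  → r_4 = 0.8179

ranges = [2.3604, 3.3232, 0.7454, 0.8179]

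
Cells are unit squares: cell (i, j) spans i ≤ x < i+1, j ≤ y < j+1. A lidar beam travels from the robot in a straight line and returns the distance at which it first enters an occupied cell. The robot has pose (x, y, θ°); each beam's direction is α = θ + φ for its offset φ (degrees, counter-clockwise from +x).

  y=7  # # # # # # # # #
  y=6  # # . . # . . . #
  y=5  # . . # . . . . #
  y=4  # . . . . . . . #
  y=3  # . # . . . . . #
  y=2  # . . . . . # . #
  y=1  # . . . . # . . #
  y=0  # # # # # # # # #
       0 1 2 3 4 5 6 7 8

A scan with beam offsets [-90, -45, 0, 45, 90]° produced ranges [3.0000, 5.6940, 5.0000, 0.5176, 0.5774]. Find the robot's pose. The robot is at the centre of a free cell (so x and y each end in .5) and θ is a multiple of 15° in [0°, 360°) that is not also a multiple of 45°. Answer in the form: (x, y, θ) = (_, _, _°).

Candidates: 36 free-cell centres × 16 headings = 576 poses. Raycast each; keep the one whose scan matches to 4 dp.
  (3.5, 1.5, 210°): beam 1 = 1.7321 ≠ 3.0000 ✗
  (1.5, 1.5, 15°): beam 1 = 0.5176 ≠ 3.0000 ✗
  (5.5, 6.5, 15°): beam 1 = 3.6235 ≠ 3.0000 ✗
  (5.5, 5.5, 345°): beam 1 = 4.6587 ≠ 3.0000 ✗
  …
  (6.5, 3.5, 210°): r_1=3.0000, r_2=5.6940, r_3=5.0000, r_4=0.5176, r_5=0.5774 — all match ✓
Only this pose fits every beam.

(x, y, θ) = (6.5, 3.5, 210°)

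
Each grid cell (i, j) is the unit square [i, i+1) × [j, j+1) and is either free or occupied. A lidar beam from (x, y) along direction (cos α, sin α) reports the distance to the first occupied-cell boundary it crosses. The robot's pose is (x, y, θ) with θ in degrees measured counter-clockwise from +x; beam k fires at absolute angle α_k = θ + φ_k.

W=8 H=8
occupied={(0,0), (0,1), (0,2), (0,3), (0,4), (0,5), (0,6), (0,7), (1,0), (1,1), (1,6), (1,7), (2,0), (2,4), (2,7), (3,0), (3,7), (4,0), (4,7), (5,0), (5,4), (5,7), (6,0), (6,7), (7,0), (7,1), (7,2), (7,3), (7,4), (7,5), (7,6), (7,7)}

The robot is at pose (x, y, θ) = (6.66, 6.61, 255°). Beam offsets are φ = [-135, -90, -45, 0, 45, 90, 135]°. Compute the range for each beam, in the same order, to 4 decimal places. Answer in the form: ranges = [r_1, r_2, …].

beam 1: φ=-135°, α=120°
  dir = (cos 120°, sin 120°) = (-0.5000, 0.8660); from cell (6,6)
  next x-line at t=1.3200, next y-line at t=0.4503; Δt_x=2.0000, Δt_y=1.1547
    y: enter (6,7) at t=0.4503 ← occupied
  → r_1 = 0.4503
beam 2: φ=-90°, α=165°
  dir = (cos 165°, sin 165°) = (-0.9659, 0.2588); from cell (6,6)
  next x-line at t=0.6833, next y-line at t=1.5068; Δt_x=1.0353, Δt_y=3.8637
    x: enter (5,6) at t=0.6833
    y: enter (5,7) at t=1.5068 ← occupied
  → r_2 = 1.5068
beam 3: φ=-45°, α=210°
  dir = (cos 210°, sin 210°) = (-0.8660, -0.5000); from cell (6,6)
  next x-line at t=0.7621, next y-line at t=1.2200; Δt_x=1.1547, Δt_y=2.0000
    x: enter (5,6) at t=0.7621
    y: enter (5,5) at t=1.2200
    x: enter (4,5) at t=1.9168
    x: enter (3,5) at t=3.0715
    y: enter (3,4) at t=3.2200
    x: enter (2,4) at t=4.2262 ← occupied
  → r_3 = 4.2262
beam 4: φ=0°, α=255°
  dir = (cos 255°, sin 255°) = (-0.2588, -0.9659); from cell (6,6)
  next x-line at t=2.5500, next y-line at t=0.6315; Δt_x=3.8637, Δt_y=1.0353
    y: enter (6,5) at t=0.6315
    y: enter (6,4) at t=1.6668
    x: enter (5,4) at t=2.5500 ← occupied
  → r_4 = 2.5500
beam 5: φ=45°, α=300°
  dir = (cos 300°, sin 300°) = (0.5000, -0.8660); from cell (6,6)
  next x-line at t=0.6800, next y-line at t=0.7044; Δt_x=2.0000, Δt_y=1.1547
    x: enter (7,6) at t=0.6800 ← occupied
  → r_5 = 0.6800
beam 6: φ=90°, α=345°
  dir = (cos 345°, sin 345°) = (0.9659, -0.2588); from cell (6,6)
  next x-line at t=0.3520, next y-line at t=2.3569; Δt_x=1.0353, Δt_y=3.8637
    x: enter (7,6) at t=0.3520 ← occupied
  → r_6 = 0.3520
beam 7: φ=135°, α=30°
  dir = (cos 30°, sin 30°) = (0.8660, 0.5000); from cell (6,6)
  next x-line at t=0.3926, next y-line at t=0.7800; Δt_x=1.1547, Δt_y=2.0000
    x: enter (7,6) at t=0.3926 ← occupied
  → r_7 = 0.3926

ranges = [0.4503, 1.5068, 4.2262, 2.5500, 0.6800, 0.3520, 0.3926]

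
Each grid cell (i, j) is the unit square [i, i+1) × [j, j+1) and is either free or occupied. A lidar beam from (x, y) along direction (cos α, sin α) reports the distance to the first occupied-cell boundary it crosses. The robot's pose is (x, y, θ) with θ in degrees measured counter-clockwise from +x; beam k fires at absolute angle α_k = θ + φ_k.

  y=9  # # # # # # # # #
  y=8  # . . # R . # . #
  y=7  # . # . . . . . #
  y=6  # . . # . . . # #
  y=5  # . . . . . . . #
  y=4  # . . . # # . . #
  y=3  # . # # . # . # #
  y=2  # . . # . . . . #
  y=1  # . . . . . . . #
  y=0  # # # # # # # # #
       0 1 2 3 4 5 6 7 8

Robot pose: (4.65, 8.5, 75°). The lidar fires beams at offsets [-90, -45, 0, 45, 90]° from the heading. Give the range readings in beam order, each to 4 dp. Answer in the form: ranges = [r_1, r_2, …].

beam 1: φ=-90°, α=345°
  direction (0.9659, -0.2588); cell (4,8); t to first gridline: x 0.3623, y 1.9319 (then +1.0353 / +3.8637)
    (5,8) via x @ 0.3623
    (6,8) via x @ 1.3976  # hit
  → r_1 = 1.3976
beam 2: φ=-45°, α=30°
  direction (0.8660, 0.5000); cell (4,8); t to first gridline: x 0.4041, y 1.0000 (then +1.1547 / +2.0000)
    (5,8) via x @ 0.4041
    (5,9) via y @ 1.0000  # hit
  → r_2 = 1.0000
beam 3: φ=0°, α=75°
  direction (0.2588, 0.9659); cell (4,8); t to first gridline: x 1.3523, y 0.5176 (then +3.8637 / +1.0353)
    (4,9) via y @ 0.5176  # hit
  → r_3 = 0.5176
beam 4: φ=45°, α=120°
  direction (-0.5000, 0.8660); cell (4,8); t to first gridline: x 1.3000, y 0.5774 (then +2.0000 / +1.1547)
    (4,9) via y @ 0.5774  # hit
  → r_4 = 0.5774
beam 5: φ=90°, α=165°
  direction (-0.9659, 0.2588); cell (4,8); t to first gridline: x 0.6729, y 1.9319 (then +1.0353 / +3.8637)
    (3,8) via x @ 0.6729  # hit
  → r_5 = 0.6729

ranges = [1.3976, 1.0000, 0.5176, 0.5774, 0.6729]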